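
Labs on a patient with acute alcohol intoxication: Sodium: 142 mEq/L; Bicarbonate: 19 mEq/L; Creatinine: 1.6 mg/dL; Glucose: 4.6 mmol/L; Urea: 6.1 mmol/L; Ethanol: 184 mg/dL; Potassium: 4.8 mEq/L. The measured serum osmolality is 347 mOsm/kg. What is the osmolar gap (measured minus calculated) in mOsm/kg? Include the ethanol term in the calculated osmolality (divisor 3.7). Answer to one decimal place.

2.6 mOsm/kg

Calculated osmolality = 2·Na + glucose + urea + ethanol/3.7
= 2·142 + 4.6 + 6.1 + 184/3.7
= 284 + 4.60 + 6.10 + 49.73
= 344.43 mOsm/kg ≈ 344.4 mOsm/kg
Osmolar gap = measured − calculated = 347 − 344.4 = 2.6 mOsm/kg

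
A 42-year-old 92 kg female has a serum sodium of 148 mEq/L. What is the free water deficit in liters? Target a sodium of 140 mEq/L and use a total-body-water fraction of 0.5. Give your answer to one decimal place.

2.6 L

TBW = 0.5 · 92 = 46 L
Free water deficit = TBW · (Na/140 − 1)
= 46 · (148/140 − 1)
= 46 · 0.0571
= 2.63 L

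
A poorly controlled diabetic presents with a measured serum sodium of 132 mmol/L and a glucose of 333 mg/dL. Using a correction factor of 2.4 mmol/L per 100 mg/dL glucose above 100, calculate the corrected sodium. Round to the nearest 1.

Corrected Na = measured Na + 2.4 · (glucose − 100)/100
= 132 + 2.4 · (333 − 100)/100
= 132 + 5.6
= 137.6 mmol/L

138 mmol/L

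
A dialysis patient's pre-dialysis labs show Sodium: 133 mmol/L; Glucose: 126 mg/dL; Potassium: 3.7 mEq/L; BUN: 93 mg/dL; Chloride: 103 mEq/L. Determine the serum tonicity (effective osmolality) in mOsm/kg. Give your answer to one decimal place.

Effective osmolality excludes urea (freely permeant across cell membranes):
2·Na + glucose/18
= 2·133 + 126/18
= 266 + 7
= 273 mOsm/kg

273.0 mOsm/kg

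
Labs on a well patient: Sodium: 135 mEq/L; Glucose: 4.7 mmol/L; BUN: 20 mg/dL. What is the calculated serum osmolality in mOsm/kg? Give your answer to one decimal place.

281.8 mOsm/kg

Calculated osmolality = 2·Na + glucose + BUN/2.8
= 2·135 + 4.7 + 20/2.8
= 270 + 4.70 + 7.14
= 281.84 mOsm/kg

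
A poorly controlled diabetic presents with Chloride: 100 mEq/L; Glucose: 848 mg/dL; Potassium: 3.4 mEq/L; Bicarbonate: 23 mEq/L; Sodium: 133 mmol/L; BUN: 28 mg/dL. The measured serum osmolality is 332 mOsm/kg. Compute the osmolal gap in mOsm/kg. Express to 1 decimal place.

Calculated osmolality = 2·Na + glucose/18 + BUN/2.8
= 2·133 + 848/18 + 28/2.8
= 266 + 47.11 + 10
= 323.11 mOsm/kg ≈ 323.1 mOsm/kg
Osmolar gap = measured − calculated = 332 − 323.1 = 8.9 mOsm/kg

8.9 mOsm/kg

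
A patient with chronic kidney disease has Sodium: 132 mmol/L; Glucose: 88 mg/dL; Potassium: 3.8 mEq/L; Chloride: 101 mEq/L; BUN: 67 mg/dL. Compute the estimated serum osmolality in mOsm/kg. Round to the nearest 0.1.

Calculated osmolality = 2·Na + glucose/18 + BUN/2.8
= 2·132 + 88/18 + 67/2.8
= 264 + 4.89 + 23.93
= 292.82 mOsm/kg

292.8 mOsm/kg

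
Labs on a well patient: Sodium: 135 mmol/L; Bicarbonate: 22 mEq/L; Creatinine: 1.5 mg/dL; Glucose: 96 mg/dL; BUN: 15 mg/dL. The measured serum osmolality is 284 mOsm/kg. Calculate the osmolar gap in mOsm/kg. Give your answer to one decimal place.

Calculated osmolality = 2·Na + glucose/18 + BUN/2.8
= 2·135 + 96/18 + 15/2.8
= 270 + 5.33 + 5.36
= 280.69 mOsm/kg ≈ 280.7 mOsm/kg
Osmolar gap = measured − calculated = 284 − 280.7 = 3.3 mOsm/kg

3.3 mOsm/kg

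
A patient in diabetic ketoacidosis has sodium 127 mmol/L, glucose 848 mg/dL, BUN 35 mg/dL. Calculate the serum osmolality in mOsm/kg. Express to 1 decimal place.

313.6 mOsm/kg

Calculated osmolality = 2·Na + glucose/18 + BUN/2.8
= 2·127 + 848/18 + 35/2.8
= 254 + 47.11 + 12.50
= 313.61 mOsm/kg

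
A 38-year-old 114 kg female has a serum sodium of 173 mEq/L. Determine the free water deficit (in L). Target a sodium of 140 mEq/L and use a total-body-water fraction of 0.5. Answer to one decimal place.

TBW = 0.5 · 114 = 57 L
Free water deficit = TBW · (Na/140 − 1)
= 57 · (173/140 − 1)
= 57 · 0.2357
= 13.43 L

13.4 L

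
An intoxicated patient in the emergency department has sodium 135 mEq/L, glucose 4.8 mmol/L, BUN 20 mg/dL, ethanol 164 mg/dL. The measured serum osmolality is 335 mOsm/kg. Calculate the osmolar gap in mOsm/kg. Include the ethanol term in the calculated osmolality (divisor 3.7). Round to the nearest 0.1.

8.7 mOsm/kg

Calculated osmolality = 2·Na + glucose + BUN/2.8 + ethanol/3.7
= 2·135 + 4.8 + 20/2.8 + 164/3.7
= 270 + 4.80 + 7.14 + 44.32
= 326.26 mOsm/kg ≈ 326.3 mOsm/kg
Osmolar gap = measured − calculated = 335 − 326.3 = 8.7 mOsm/kg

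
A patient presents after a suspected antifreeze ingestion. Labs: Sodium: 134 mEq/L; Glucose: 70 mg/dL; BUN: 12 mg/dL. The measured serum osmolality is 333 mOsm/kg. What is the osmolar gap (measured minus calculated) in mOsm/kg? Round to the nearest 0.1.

56.8 mOsm/kg

Calculated osmolality = 2·Na + glucose/18 + BUN/2.8
= 2·134 + 70/18 + 12/2.8
= 268 + 3.89 + 4.29
= 276.18 mOsm/kg ≈ 276.2 mOsm/kg
Osmolar gap = measured − calculated = 333 − 276.2 = 56.8 mOsm/kg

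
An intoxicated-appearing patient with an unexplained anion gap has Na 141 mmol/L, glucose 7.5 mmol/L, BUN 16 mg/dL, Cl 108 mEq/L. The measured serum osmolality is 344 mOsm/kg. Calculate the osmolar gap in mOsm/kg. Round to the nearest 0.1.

48.8 mOsm/kg

Calculated osmolality = 2·Na + glucose + BUN/2.8
= 2·141 + 7.5 + 16/2.8
= 282 + 7.50 + 5.71
= 295.21 mOsm/kg ≈ 295.2 mOsm/kg
Osmolar gap = measured − calculated = 344 − 295.2 = 48.8 mOsm/kg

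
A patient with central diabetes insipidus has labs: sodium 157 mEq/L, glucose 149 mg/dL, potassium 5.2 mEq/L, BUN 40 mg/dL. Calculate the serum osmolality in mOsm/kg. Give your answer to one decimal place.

Calculated osmolality = 2·Na + glucose/18 + BUN/2.8
= 2·157 + 149/18 + 40/2.8
= 314 + 8.28 + 14.29
= 336.57 mOsm/kg

336.6 mOsm/kg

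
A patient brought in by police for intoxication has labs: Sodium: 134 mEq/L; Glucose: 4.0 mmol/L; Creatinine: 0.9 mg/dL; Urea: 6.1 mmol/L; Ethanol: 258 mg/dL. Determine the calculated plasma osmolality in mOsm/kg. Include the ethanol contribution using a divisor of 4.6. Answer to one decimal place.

Calculated osmolality = 2·Na + glucose + urea + ethanol/4.6
= 2·134 + 4 + 6.1 + 258/4.6
= 268 + 4 + 6.10 + 56.09
= 334.19 mOsm/kg

334.2 mOsm/kg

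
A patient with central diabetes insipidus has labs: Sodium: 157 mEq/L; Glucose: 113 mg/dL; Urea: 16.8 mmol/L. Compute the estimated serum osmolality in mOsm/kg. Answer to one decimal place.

Calculated osmolality = 2·Na + glucose/18 + urea
= 2·157 + 113/18 + 16.8
= 314 + 6.28 + 16.80
= 337.08 mOsm/kg

337.1 mOsm/kg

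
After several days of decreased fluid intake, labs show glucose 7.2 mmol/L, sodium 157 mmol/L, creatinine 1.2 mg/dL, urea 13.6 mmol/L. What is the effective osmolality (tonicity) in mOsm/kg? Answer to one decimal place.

Effective osmolality excludes urea (freely permeant across cell membranes):
2·Na + glucose
= 2·157 + 7.2
= 314 + 7.2
= 321.2 mOsm/kg

321.2 mOsm/kg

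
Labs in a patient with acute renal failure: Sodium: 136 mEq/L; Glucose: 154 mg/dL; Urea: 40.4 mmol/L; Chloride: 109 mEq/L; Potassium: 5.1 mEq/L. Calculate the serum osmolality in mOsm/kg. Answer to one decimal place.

Calculated osmolality = 2·Na + glucose/18 + urea
= 2·136 + 154/18 + 40.4
= 272 + 8.56 + 40.40
= 320.96 mOsm/kg

321.0 mOsm/kg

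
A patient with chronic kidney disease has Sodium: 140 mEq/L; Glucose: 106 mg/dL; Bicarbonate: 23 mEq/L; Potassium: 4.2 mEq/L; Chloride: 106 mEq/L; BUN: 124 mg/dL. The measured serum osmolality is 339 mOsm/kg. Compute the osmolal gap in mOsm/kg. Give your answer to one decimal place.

Calculated osmolality = 2·Na + glucose/18 + BUN/2.8
= 2·140 + 106/18 + 124/2.8
= 280 + 5.89 + 44.29
= 330.18 mOsm/kg ≈ 330.2 mOsm/kg
Osmolar gap = measured − calculated = 339 − 330.2 = 8.8 mOsm/kg

8.8 mOsm/kg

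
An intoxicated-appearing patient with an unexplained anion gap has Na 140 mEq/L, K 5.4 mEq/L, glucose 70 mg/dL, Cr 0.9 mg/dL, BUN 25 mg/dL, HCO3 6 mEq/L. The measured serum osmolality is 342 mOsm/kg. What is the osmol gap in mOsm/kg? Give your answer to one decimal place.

Calculated osmolality = 2·Na + glucose/18 + BUN/2.8
= 2·140 + 70/18 + 25/2.8
= 280 + 3.89 + 8.93
= 292.82 mOsm/kg ≈ 292.8 mOsm/kg
Osmolar gap = measured − calculated = 342 − 292.8 = 49.2 mOsm/kg

49.2 mOsm/kg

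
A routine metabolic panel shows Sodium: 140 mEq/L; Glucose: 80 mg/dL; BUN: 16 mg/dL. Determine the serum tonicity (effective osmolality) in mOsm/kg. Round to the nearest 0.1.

Effective osmolality excludes urea (freely permeant across cell membranes):
2·Na + glucose/18
= 2·140 + 80/18
= 280 + 4.44
= 284.44 mOsm/kg

284.4 mOsm/kg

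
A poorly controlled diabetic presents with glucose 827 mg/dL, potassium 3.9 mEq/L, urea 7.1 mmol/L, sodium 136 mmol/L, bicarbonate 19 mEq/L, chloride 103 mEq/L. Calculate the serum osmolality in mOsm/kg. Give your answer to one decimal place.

325.0 mOsm/kg

Calculated osmolality = 2·Na + glucose/18 + urea
= 2·136 + 827/18 + 7.1
= 272 + 45.94 + 7.10
= 325.04 mOsm/kg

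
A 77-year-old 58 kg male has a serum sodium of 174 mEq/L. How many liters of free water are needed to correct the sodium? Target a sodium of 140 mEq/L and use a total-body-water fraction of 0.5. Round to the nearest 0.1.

TBW = 0.5 · 58 = 29 L
Free water deficit = TBW · (Na/140 − 1)
= 29 · (174/140 − 1)
= 29 · 0.2429
= 7.04 L

7.0 L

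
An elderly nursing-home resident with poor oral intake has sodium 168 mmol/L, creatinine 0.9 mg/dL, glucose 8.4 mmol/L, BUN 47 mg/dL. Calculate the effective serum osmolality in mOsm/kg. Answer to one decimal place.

Effective osmolality excludes urea (freely permeant across cell membranes):
2·Na + glucose
= 2·168 + 8.4
= 336 + 8.4
= 344.4 mOsm/kg

344.4 mOsm/kg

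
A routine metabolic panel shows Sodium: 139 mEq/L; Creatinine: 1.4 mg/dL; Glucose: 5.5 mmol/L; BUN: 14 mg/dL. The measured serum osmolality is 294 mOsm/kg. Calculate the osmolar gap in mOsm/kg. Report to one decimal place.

Calculated osmolality = 2·Na + glucose + BUN/2.8
= 2·139 + 5.5 + 14/2.8
= 278 + 5.50 + 5
= 288.5 mOsm/kg ≈ 288.5 mOsm/kg
Osmolar gap = measured − calculated = 294 − 288.5 = 5.5 mOsm/kg

5.5 mOsm/kg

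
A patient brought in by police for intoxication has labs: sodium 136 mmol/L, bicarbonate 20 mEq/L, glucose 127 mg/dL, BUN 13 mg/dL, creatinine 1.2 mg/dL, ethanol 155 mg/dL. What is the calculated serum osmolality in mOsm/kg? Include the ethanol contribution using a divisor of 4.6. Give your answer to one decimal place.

317.4 mOsm/kg

Calculated osmolality = 2·Na + glucose/18 + BUN/2.8 + ethanol/4.6
= 2·136 + 127/18 + 13/2.8 + 155/4.6
= 272 + 7.06 + 4.64 + 33.70
= 317.4 mOsm/kg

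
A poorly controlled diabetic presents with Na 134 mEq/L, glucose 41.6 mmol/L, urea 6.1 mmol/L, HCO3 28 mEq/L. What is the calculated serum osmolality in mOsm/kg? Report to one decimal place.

Calculated osmolality = 2·Na + glucose + urea
= 2·134 + 41.6 + 6.1
= 268 + 41.60 + 6.10
= 315.7 mOsm/kg

315.7 mOsm/kg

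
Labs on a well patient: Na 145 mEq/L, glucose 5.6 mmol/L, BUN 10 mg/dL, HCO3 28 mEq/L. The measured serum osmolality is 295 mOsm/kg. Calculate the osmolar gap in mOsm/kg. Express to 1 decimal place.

Calculated osmolality = 2·Na + glucose + BUN/2.8
= 2·145 + 5.6 + 10/2.8
= 290 + 5.60 + 3.57
= 299.17 mOsm/kg ≈ 299.2 mOsm/kg
Osmolar gap = measured − calculated = 295 − 299.2 = -4.2 mOsm/kg

-4.2 mOsm/kg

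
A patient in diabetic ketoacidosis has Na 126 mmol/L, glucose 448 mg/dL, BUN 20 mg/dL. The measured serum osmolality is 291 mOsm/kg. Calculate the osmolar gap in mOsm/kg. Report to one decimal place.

7.0 mOsm/kg

Calculated osmolality = 2·Na + glucose/18 + BUN/2.8
= 2·126 + 448/18 + 20/2.8
= 252 + 24.89 + 7.14
= 284.03 mOsm/kg ≈ 284.0 mOsm/kg
Osmolar gap = measured − calculated = 291 − 284.0 = 7.0 mOsm/kg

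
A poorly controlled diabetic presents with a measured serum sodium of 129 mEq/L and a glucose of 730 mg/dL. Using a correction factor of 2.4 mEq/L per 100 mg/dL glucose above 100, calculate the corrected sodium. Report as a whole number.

144 mEq/L

Corrected Na = measured Na + 2.4 · (glucose − 100)/100
= 129 + 2.4 · (730 − 100)/100
= 129 + 15.1
= 144.1 mEq/L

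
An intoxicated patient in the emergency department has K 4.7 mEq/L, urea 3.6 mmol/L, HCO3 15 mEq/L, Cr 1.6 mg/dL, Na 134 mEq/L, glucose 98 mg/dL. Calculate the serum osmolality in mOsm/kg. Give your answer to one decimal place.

277.0 mOsm/kg

Calculated osmolality = 2·Na + glucose/18 + urea
= 2·134 + 98/18 + 3.6
= 268 + 5.44 + 3.60
= 277.04 mOsm/kg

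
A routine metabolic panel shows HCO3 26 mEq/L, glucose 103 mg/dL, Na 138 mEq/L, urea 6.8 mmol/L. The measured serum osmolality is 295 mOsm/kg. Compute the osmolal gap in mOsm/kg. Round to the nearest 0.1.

Calculated osmolality = 2·Na + glucose/18 + urea
= 2·138 + 103/18 + 6.8
= 276 + 5.72 + 6.80
= 288.52 mOsm/kg ≈ 288.5 mOsm/kg
Osmolar gap = measured − calculated = 295 − 288.5 = 6.5 mOsm/kg

6.5 mOsm/kg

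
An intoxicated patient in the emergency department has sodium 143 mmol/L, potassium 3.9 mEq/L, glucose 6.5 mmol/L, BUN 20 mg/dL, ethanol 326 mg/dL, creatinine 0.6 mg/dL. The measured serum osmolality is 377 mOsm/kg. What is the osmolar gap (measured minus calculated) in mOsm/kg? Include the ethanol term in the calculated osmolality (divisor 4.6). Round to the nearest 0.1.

Calculated osmolality = 2·Na + glucose + BUN/2.8 + ethanol/4.6
= 2·143 + 6.5 + 20/2.8 + 326/4.6
= 286 + 6.50 + 7.14 + 70.87
= 370.51 mOsm/kg ≈ 370.5 mOsm/kg
Osmolar gap = measured − calculated = 377 − 370.5 = 6.5 mOsm/kg

6.5 mOsm/kg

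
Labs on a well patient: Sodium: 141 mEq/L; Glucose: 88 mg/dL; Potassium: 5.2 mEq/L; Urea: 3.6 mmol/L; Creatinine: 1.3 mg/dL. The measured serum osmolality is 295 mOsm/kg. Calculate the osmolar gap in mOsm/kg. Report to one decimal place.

Calculated osmolality = 2·Na + glucose/18 + urea
= 2·141 + 88/18 + 3.6
= 282 + 4.89 + 3.60
= 290.49 mOsm/kg ≈ 290.5 mOsm/kg
Osmolar gap = measured − calculated = 295 − 290.5 = 4.5 mOsm/kg

4.5 mOsm/kg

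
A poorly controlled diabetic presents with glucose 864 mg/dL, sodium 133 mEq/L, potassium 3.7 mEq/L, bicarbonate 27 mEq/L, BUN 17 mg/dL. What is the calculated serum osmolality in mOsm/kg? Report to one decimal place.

Calculated osmolality = 2·Na + glucose/18 + BUN/2.8
= 2·133 + 864/18 + 17/2.8
= 266 + 48 + 6.07
= 320.07 mOsm/kg

320.1 mOsm/kg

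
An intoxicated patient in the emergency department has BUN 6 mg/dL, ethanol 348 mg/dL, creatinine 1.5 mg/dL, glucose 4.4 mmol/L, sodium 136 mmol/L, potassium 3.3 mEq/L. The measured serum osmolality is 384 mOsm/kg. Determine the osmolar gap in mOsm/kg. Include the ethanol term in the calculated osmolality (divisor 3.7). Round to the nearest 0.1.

Calculated osmolality = 2·Na + glucose + BUN/2.8 + ethanol/3.7
= 2·136 + 4.4 + 6/2.8 + 348/3.7
= 272 + 4.40 + 2.14 + 94.05
= 372.59 mOsm/kg ≈ 372.6 mOsm/kg
Osmolar gap = measured − calculated = 384 − 372.6 = 11.4 mOsm/kg

11.4 mOsm/kg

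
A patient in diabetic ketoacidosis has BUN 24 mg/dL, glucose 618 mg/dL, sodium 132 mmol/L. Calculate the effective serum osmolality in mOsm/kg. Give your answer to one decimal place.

298.3 mOsm/kg

Effective osmolality excludes urea (freely permeant across cell membranes):
2·Na + glucose/18
= 2·132 + 618/18
= 264 + 34.33
= 298.33 mOsm/kg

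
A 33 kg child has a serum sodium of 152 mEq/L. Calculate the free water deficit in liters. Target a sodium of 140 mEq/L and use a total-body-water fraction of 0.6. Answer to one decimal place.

TBW = 0.6 · 33 = 19.8 L
Free water deficit = TBW · (Na/140 − 1)
= 19.8 · (152/140 − 1)
= 19.8 · 0.0857
= 1.7 L

1.7 L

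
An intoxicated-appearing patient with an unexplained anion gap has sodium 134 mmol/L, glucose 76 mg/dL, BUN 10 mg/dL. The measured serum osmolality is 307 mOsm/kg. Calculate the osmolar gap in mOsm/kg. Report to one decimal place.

31.2 mOsm/kg

Calculated osmolality = 2·Na + glucose/18 + BUN/2.8
= 2·134 + 76/18 + 10/2.8
= 268 + 4.22 + 3.57
= 275.79 mOsm/kg ≈ 275.8 mOsm/kg
Osmolar gap = measured − calculated = 307 − 275.8 = 31.2 mOsm/kg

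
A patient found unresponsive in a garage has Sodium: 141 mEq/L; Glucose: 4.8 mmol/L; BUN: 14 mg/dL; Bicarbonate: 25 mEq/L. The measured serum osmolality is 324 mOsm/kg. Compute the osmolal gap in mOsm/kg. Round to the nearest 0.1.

Calculated osmolality = 2·Na + glucose + BUN/2.8
= 2·141 + 4.8 + 14/2.8
= 282 + 4.80 + 5
= 291.8 mOsm/kg ≈ 291.8 mOsm/kg
Osmolar gap = measured − calculated = 324 − 291.8 = 32.2 mOsm/kg

32.2 mOsm/kg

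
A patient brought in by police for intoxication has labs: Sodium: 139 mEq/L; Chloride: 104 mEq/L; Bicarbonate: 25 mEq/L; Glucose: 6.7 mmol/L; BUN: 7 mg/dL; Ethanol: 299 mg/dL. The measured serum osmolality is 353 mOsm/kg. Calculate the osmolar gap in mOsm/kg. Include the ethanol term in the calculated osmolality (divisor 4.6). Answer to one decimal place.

Calculated osmolality = 2·Na + glucose + BUN/2.8 + ethanol/4.6
= 2·139 + 6.7 + 7/2.8 + 299/4.6
= 278 + 6.70 + 2.50 + 65
= 352.2 mOsm/kg ≈ 352.2 mOsm/kg
Osmolar gap = measured − calculated = 353 − 352.2 = 0.8 mOsm/kg

0.8 mOsm/kg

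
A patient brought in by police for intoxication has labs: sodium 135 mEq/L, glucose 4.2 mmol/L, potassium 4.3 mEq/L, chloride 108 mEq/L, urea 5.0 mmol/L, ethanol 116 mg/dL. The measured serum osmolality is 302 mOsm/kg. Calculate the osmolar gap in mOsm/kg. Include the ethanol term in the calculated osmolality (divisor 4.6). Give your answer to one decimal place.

-2.4 mOsm/kg

Calculated osmolality = 2·Na + glucose + urea + ethanol/4.6
= 2·135 + 4.2 + 5 + 116/4.6
= 270 + 4.20 + 5 + 25.22
= 304.42 mOsm/kg ≈ 304.4 mOsm/kg
Osmolar gap = measured − calculated = 302 − 304.4 = -2.4 mOsm/kg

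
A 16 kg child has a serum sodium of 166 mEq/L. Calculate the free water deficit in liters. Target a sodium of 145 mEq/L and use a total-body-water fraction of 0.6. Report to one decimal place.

TBW = 0.6 · 16 = 9.6 L
Free water deficit = TBW · (Na/145 − 1)
= 9.6 · (166/145 − 1)
= 9.6 · 0.1448
= 1.39 L

1.4 L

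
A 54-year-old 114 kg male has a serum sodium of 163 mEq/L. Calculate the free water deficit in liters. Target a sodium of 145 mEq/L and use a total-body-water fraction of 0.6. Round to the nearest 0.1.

8.5 L

TBW = 0.6 · 114 = 68.4 L
Free water deficit = TBW · (Na/145 − 1)
= 68.4 · (163/145 − 1)
= 68.4 · 0.1241
= 8.49 L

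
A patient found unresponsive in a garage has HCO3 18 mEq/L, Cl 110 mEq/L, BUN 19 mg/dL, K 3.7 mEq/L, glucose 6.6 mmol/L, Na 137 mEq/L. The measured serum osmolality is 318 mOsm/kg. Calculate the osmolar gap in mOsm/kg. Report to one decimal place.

30.6 mOsm/kg

Calculated osmolality = 2·Na + glucose + BUN/2.8
= 2·137 + 6.6 + 19/2.8
= 274 + 6.60 + 6.79
= 287.39 mOsm/kg ≈ 287.4 mOsm/kg
Osmolar gap = measured − calculated = 318 − 287.4 = 30.6 mOsm/kg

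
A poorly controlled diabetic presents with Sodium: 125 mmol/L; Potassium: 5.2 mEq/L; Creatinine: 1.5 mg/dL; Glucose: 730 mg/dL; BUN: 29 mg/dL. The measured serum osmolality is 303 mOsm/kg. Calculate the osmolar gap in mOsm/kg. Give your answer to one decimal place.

Calculated osmolality = 2·Na + glucose/18 + BUN/2.8
= 2·125 + 730/18 + 29/2.8
= 250 + 40.56 + 10.36
= 300.92 mOsm/kg ≈ 300.9 mOsm/kg
Osmolar gap = measured − calculated = 303 − 300.9 = 2.1 mOsm/kg

2.1 mOsm/kg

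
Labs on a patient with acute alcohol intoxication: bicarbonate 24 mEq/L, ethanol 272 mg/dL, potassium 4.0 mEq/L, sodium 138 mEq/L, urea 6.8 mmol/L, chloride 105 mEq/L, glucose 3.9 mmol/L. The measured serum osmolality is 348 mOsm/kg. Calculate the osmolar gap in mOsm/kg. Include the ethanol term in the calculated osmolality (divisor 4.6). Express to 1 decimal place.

2.2 mOsm/kg

Calculated osmolality = 2·Na + glucose + urea + ethanol/4.6
= 2·138 + 3.9 + 6.8 + 272/4.6
= 276 + 3.90 + 6.80 + 59.13
= 345.83 mOsm/kg ≈ 345.8 mOsm/kg
Osmolar gap = measured − calculated = 348 − 345.8 = 2.2 mOsm/kg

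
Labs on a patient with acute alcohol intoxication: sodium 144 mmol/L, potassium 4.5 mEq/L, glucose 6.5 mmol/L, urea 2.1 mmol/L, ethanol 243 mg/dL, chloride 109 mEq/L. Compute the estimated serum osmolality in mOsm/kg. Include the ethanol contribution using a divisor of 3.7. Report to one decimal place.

Calculated osmolality = 2·Na + glucose + urea + ethanol/3.7
= 2·144 + 6.5 + 2.1 + 243/3.7
= 288 + 6.50 + 2.10 + 65.68
= 362.28 mOsm/kg

362.3 mOsm/kg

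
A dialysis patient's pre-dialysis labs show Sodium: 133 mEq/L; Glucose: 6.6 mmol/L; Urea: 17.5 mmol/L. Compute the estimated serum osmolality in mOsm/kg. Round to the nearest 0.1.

Calculated osmolality = 2·Na + glucose + urea
= 2·133 + 6.6 + 17.5
= 266 + 6.60 + 17.50
= 290.1 mOsm/kg

290.1 mOsm/kg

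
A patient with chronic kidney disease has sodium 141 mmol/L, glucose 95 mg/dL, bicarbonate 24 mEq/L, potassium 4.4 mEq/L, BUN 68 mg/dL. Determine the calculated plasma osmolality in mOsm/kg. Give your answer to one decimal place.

Calculated osmolality = 2·Na + glucose/18 + BUN/2.8
= 2·141 + 95/18 + 68/2.8
= 282 + 5.28 + 24.29
= 311.57 mOsm/kg

311.6 mOsm/kg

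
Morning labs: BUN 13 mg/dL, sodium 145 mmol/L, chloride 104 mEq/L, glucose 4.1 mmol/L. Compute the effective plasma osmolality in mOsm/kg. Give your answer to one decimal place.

Effective osmolality excludes urea (freely permeant across cell membranes):
2·Na + glucose
= 2·145 + 4.1
= 290 + 4.1
= 294.1 mOsm/kg

294.1 mOsm/kg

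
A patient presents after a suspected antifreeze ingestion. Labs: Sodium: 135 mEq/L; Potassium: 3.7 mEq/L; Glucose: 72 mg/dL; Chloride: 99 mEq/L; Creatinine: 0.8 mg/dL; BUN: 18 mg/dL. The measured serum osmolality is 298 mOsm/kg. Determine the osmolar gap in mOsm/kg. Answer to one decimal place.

17.6 mOsm/kg

Calculated osmolality = 2·Na + glucose/18 + BUN/2.8
= 2·135 + 72/18 + 18/2.8
= 270 + 4 + 6.43
= 280.43 mOsm/kg ≈ 280.4 mOsm/kg
Osmolar gap = measured − calculated = 298 − 280.4 = 17.6 mOsm/kg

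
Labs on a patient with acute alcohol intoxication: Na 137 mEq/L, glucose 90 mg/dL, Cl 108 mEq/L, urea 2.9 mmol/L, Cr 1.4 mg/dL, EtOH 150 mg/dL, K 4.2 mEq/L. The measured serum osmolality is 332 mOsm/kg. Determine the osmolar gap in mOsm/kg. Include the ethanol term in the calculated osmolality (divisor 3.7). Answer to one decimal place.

Calculated osmolality = 2·Na + glucose/18 + urea + ethanol/3.7
= 2·137 + 90/18 + 2.9 + 150/3.7
= 274 + 5 + 2.90 + 40.54
= 322.44 mOsm/kg ≈ 322.4 mOsm/kg
Osmolar gap = measured − calculated = 332 − 322.4 = 9.6 mOsm/kg

9.6 mOsm/kg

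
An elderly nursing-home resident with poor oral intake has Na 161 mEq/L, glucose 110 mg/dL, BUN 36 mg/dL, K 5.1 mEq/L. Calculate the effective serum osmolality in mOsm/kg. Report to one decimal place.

328.1 mOsm/kg

Effective osmolality excludes urea (freely permeant across cell membranes):
2·Na + glucose/18
= 2·161 + 110/18
= 322 + 6.11
= 328.11 mOsm/kg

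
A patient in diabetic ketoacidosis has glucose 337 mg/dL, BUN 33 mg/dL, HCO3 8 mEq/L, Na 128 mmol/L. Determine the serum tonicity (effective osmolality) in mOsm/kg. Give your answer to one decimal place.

Effective osmolality excludes urea (freely permeant across cell membranes):
2·Na + glucose/18
= 2·128 + 337/18
= 256 + 18.72
= 274.72 mOsm/kg

274.7 mOsm/kg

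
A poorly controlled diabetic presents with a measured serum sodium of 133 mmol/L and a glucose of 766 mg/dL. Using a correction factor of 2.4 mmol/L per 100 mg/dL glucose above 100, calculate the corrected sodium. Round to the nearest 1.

149 mmol/L

Corrected Na = measured Na + 2.4 · (glucose − 100)/100
= 133 + 2.4 · (766 − 100)/100
= 133 + 16
= 149 mmol/L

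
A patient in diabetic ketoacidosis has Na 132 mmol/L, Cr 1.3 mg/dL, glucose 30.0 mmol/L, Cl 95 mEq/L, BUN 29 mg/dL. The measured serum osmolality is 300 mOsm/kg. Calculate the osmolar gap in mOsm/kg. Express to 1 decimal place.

Calculated osmolality = 2·Na + glucose + BUN/2.8
= 2·132 + 30 + 29/2.8
= 264 + 30 + 10.36
= 304.36 mOsm/kg ≈ 304.4 mOsm/kg
Osmolar gap = measured − calculated = 300 − 304.4 = -4.4 mOsm/kg

-4.4 mOsm/kg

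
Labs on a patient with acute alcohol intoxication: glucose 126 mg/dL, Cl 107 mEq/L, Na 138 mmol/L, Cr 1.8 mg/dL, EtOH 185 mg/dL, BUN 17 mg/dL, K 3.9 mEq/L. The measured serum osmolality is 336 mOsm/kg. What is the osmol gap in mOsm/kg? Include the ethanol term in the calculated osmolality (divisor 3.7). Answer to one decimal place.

-3.1 mOsm/kg

Calculated osmolality = 2·Na + glucose/18 + BUN/2.8 + ethanol/3.7
= 2·138 + 126/18 + 17/2.8 + 185/3.7
= 276 + 7 + 6.07 + 50
= 339.07 mOsm/kg ≈ 339.1 mOsm/kg
Osmolar gap = measured − calculated = 336 − 339.1 = -3.1 mOsm/kg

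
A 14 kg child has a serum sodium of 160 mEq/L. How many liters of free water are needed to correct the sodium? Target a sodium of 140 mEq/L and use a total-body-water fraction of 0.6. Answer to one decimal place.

TBW = 0.6 · 14 = 8.4 L
Free water deficit = TBW · (Na/140 − 1)
= 8.4 · (160/140 − 1)
= 8.4 · 0.1429
= 1.2 L

1.2 L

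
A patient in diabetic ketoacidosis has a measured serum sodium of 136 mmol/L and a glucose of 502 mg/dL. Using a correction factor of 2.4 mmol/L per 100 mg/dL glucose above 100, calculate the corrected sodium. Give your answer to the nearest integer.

Corrected Na = measured Na + 2.4 · (glucose − 100)/100
= 136 + 2.4 · (502 − 100)/100
= 136 + 9.6
= 145.6 mmol/L

146 mmol/L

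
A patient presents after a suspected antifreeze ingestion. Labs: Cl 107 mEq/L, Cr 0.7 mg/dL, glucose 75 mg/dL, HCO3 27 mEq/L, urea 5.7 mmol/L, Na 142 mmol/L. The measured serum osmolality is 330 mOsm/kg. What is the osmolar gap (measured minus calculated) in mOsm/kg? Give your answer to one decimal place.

Calculated osmolality = 2·Na + glucose/18 + urea
= 2·142 + 75/18 + 5.7
= 284 + 4.17 + 5.70
= 293.87 mOsm/kg ≈ 293.9 mOsm/kg
Osmolar gap = measured − calculated = 330 − 293.9 = 36.1 mOsm/kg

36.1 mOsm/kg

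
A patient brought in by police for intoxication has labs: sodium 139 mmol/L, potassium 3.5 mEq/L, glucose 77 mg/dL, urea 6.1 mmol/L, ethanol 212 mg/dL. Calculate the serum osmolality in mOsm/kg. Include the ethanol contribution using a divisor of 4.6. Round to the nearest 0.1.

334.5 mOsm/kg

Calculated osmolality = 2·Na + glucose/18 + urea + ethanol/4.6
= 2·139 + 77/18 + 6.1 + 212/4.6
= 278 + 4.28 + 6.10 + 46.09
= 334.47 mOsm/kg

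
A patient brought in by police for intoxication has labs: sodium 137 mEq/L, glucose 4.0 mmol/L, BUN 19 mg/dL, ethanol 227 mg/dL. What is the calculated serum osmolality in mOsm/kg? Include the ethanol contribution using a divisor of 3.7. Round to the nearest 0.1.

Calculated osmolality = 2·Na + glucose + BUN/2.8 + ethanol/3.7
= 2·137 + 4 + 19/2.8 + 227/3.7
= 274 + 4 + 6.79 + 61.35
= 346.14 mOsm/kg

346.1 mOsm/kg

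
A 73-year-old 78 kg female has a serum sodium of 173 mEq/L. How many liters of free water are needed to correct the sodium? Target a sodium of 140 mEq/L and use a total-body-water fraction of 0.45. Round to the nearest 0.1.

TBW = 0.45 · 78 = 35.1 L
Free water deficit = TBW · (Na/140 − 1)
= 35.1 · (173/140 − 1)
= 35.1 · 0.2357
= 8.27 L

8.3 L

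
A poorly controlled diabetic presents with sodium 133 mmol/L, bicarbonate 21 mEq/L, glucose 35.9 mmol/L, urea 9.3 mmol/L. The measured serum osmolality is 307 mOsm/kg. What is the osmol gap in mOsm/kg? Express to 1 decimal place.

-4.2 mOsm/kg

Calculated osmolality = 2·Na + glucose + urea
= 2·133 + 35.9 + 9.3
= 266 + 35.90 + 9.30
= 311.2 mOsm/kg ≈ 311.2 mOsm/kg
Osmolar gap = measured − calculated = 307 − 311.2 = -4.2 mOsm/kg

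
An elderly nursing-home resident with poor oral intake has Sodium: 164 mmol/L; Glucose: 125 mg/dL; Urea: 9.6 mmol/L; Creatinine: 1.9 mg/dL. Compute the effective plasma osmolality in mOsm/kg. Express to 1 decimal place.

Effective osmolality excludes urea (freely permeant across cell membranes):
2·Na + glucose/18
= 2·164 + 125/18
= 328 + 6.94
= 334.94 mOsm/kg

334.9 mOsm/kg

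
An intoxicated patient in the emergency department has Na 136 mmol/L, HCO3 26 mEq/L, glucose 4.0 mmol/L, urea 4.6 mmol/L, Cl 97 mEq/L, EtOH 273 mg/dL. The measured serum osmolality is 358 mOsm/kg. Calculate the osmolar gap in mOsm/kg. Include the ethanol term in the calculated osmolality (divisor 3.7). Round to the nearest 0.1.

Calculated osmolality = 2·Na + glucose + urea + ethanol/3.7
= 2·136 + 4 + 4.6 + 273/3.7
= 272 + 4 + 4.60 + 73.78
= 354.38 mOsm/kg ≈ 354.4 mOsm/kg
Osmolar gap = measured − calculated = 358 − 354.4 = 3.6 mOsm/kg

3.6 mOsm/kg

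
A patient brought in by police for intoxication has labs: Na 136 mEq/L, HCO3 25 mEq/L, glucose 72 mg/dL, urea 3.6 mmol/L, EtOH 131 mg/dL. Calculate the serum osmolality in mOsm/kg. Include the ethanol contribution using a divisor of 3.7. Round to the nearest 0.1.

315.0 mOsm/kg

Calculated osmolality = 2·Na + glucose/18 + urea + ethanol/3.7
= 2·136 + 72/18 + 3.6 + 131/3.7
= 272 + 4 + 3.60 + 35.41
= 315.01 mOsm/kg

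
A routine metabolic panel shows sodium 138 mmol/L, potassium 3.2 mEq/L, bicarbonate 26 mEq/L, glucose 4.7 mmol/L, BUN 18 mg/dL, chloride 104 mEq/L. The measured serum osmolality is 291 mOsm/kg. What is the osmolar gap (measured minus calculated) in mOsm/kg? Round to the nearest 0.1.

3.9 mOsm/kg

Calculated osmolality = 2·Na + glucose + BUN/2.8
= 2·138 + 4.7 + 18/2.8
= 276 + 4.70 + 6.43
= 287.13 mOsm/kg ≈ 287.1 mOsm/kg
Osmolar gap = measured − calculated = 291 − 287.1 = 3.9 mOsm/kg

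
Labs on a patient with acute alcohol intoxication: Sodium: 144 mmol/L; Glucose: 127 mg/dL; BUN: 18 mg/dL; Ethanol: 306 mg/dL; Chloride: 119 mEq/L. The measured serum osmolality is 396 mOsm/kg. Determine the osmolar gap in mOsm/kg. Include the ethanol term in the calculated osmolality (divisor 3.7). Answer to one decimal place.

11.8 mOsm/kg

Calculated osmolality = 2·Na + glucose/18 + BUN/2.8 + ethanol/3.7
= 2·144 + 127/18 + 18/2.8 + 306/3.7
= 288 + 7.06 + 6.43 + 82.70
= 384.19 mOsm/kg ≈ 384.2 mOsm/kg
Osmolar gap = measured − calculated = 396 − 384.2 = 11.8 mOsm/kg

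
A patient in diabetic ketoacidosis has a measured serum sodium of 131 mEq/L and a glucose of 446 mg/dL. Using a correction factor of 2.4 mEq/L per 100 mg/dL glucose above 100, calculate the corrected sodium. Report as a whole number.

139 mEq/L

Corrected Na = measured Na + 2.4 · (glucose − 100)/100
= 131 + 2.4 · (446 − 100)/100
= 131 + 8.3
= 139.3 mEq/L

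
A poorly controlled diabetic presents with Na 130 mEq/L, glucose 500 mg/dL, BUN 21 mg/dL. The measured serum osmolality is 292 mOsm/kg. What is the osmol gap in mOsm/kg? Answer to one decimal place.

Calculated osmolality = 2·Na + glucose/18 + BUN/2.8
= 2·130 + 500/18 + 21/2.8
= 260 + 27.78 + 7.50
= 295.28 mOsm/kg ≈ 295.3 mOsm/kg
Osmolar gap = measured − calculated = 292 − 295.3 = -3.3 mOsm/kg

-3.3 mOsm/kg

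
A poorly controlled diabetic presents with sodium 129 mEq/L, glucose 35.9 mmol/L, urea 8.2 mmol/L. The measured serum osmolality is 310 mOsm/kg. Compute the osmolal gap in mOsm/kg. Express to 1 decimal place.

7.9 mOsm/kg

Calculated osmolality = 2·Na + glucose + urea
= 2·129 + 35.9 + 8.2
= 258 + 35.90 + 8.20
= 302.1 mOsm/kg ≈ 302.1 mOsm/kg
Osmolar gap = measured − calculated = 310 − 302.1 = 7.9 mOsm/kg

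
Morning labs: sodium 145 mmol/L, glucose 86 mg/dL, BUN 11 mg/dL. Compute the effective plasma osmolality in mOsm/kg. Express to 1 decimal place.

Effective osmolality excludes urea (freely permeant across cell membranes):
2·Na + glucose/18
= 2·145 + 86/18
= 290 + 4.78
= 294.78 mOsm/kg

294.8 mOsm/kg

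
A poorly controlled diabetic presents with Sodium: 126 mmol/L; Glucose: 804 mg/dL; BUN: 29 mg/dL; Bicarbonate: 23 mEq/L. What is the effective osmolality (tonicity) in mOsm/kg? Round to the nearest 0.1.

Effective osmolality excludes urea (freely permeant across cell membranes):
2·Na + glucose/18
= 2·126 + 804/18
= 252 + 44.67
= 296.67 mOsm/kg

296.7 mOsm/kg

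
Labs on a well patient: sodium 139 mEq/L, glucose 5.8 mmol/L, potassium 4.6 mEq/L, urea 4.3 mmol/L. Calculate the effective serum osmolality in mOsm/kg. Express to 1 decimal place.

283.8 mOsm/kg

Effective osmolality excludes urea (freely permeant across cell membranes):
2·Na + glucose
= 2·139 + 5.8
= 278 + 5.8
= 283.8 mOsm/kg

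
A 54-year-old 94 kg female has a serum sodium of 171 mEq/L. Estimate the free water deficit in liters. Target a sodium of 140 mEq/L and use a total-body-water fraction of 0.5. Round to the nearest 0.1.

TBW = 0.5 · 94 = 47 L
Free water deficit = TBW · (Na/140 − 1)
= 47 · (171/140 − 1)
= 47 · 0.2214
= 10.41 L

10.4 L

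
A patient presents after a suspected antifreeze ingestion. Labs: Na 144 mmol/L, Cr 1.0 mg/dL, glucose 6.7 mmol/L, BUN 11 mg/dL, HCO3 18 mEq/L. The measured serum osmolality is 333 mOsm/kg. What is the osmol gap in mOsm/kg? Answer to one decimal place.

34.4 mOsm/kg

Calculated osmolality = 2·Na + glucose + BUN/2.8
= 2·144 + 6.7 + 11/2.8
= 288 + 6.70 + 3.93
= 298.63 mOsm/kg ≈ 298.6 mOsm/kg
Osmolar gap = measured − calculated = 333 − 298.6 = 34.4 mOsm/kg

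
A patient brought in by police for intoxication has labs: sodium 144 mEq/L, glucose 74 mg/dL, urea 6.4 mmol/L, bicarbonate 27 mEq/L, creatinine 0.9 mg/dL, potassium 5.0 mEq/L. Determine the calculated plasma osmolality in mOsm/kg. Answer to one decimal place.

298.5 mOsm/kg

Calculated osmolality = 2·Na + glucose/18 + urea
= 2·144 + 74/18 + 6.4
= 288 + 4.11 + 6.40
= 298.51 mOsm/kg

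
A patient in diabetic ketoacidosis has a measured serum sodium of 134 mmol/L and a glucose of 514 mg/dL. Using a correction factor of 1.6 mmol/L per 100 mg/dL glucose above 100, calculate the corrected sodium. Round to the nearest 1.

141 mmol/L

Corrected Na = measured Na + 1.6 · (glucose − 100)/100
= 134 + 1.6 · (514 − 100)/100
= 134 + 6.6
= 140.6 mmol/L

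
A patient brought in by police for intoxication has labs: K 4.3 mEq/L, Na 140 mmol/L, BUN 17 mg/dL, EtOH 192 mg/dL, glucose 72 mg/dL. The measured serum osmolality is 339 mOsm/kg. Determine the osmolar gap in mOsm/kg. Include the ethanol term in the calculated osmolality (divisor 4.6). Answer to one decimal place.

Calculated osmolality = 2·Na + glucose/18 + BUN/2.8 + ethanol/4.6
= 2·140 + 72/18 + 17/2.8 + 192/4.6
= 280 + 4 + 6.07 + 41.74
= 331.81 mOsm/kg ≈ 331.8 mOsm/kg
Osmolar gap = measured − calculated = 339 − 331.8 = 7.2 mOsm/kg

7.2 mOsm/kg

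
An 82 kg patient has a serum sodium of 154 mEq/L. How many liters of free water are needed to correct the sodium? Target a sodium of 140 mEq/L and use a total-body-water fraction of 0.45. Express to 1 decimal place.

TBW = 0.45 · 82 = 36.9 L
Free water deficit = TBW · (Na/140 − 1)
= 36.9 · (154/140 − 1)
= 36.9 · 0.1
= 3.69 L

3.7 L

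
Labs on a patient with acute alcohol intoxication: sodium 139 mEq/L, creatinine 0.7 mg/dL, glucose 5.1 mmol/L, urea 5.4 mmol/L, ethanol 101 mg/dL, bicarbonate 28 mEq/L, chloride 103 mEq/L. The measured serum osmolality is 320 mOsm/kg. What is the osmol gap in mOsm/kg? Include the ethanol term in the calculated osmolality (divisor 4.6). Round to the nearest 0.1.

Calculated osmolality = 2·Na + glucose + urea + ethanol/4.6
= 2·139 + 5.1 + 5.4 + 101/4.6
= 278 + 5.10 + 5.40 + 21.96
= 310.46 mOsm/kg ≈ 310.5 mOsm/kg
Osmolar gap = measured − calculated = 320 − 310.5 = 9.5 mOsm/kg

9.5 mOsm/kg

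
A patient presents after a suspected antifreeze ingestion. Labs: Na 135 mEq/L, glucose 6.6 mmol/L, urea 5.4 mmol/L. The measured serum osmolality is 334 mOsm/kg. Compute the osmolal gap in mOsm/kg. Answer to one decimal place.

Calculated osmolality = 2·Na + glucose + urea
= 2·135 + 6.6 + 5.4
= 270 + 6.60 + 5.40
= 282 mOsm/kg ≈ 282.0 mOsm/kg
Osmolar gap = measured − calculated = 334 − 282.0 = 52.0 mOsm/kg

52.0 mOsm/kg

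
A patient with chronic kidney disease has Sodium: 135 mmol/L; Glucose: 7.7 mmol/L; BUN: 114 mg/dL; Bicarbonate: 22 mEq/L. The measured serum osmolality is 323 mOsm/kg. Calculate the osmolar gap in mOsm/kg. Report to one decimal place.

Calculated osmolality = 2·Na + glucose + BUN/2.8
= 2·135 + 7.7 + 114/2.8
= 270 + 7.70 + 40.71
= 318.41 mOsm/kg ≈ 318.4 mOsm/kg
Osmolar gap = measured − calculated = 323 − 318.4 = 4.6 mOsm/kg

4.6 mOsm/kg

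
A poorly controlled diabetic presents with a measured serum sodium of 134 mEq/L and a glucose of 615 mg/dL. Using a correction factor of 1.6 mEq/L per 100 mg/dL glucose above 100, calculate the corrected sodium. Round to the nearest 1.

Corrected Na = measured Na + 1.6 · (glucose − 100)/100
= 134 + 1.6 · (615 − 100)/100
= 134 + 8.2
= 142.2 mEq/L

142 mEq/L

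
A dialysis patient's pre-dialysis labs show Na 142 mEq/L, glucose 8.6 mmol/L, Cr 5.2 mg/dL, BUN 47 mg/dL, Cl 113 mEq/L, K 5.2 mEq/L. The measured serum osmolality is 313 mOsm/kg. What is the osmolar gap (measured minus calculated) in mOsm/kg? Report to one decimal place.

3.6 mOsm/kg

Calculated osmolality = 2·Na + glucose + BUN/2.8
= 2·142 + 8.6 + 47/2.8
= 284 + 8.60 + 16.79
= 309.39 mOsm/kg ≈ 309.4 mOsm/kg
Osmolar gap = measured − calculated = 313 − 309.4 = 3.6 mOsm/kg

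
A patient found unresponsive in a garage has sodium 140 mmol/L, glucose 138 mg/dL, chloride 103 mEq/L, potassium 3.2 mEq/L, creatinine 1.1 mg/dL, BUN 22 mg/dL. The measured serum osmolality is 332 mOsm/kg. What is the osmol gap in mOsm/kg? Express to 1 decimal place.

36.5 mOsm/kg

Calculated osmolality = 2·Na + glucose/18 + BUN/2.8
= 2·140 + 138/18 + 22/2.8
= 280 + 7.67 + 7.86
= 295.53 mOsm/kg ≈ 295.5 mOsm/kg
Osmolar gap = measured − calculated = 332 − 295.5 = 36.5 mOsm/kg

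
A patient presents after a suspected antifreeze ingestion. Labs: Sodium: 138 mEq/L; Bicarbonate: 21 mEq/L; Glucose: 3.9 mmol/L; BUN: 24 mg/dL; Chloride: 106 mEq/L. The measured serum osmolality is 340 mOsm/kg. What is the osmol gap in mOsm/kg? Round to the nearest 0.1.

51.5 mOsm/kg

Calculated osmolality = 2·Na + glucose + BUN/2.8
= 2·138 + 3.9 + 24/2.8
= 276 + 3.90 + 8.57
= 288.47 mOsm/kg ≈ 288.5 mOsm/kg
Osmolar gap = measured − calculated = 340 − 288.5 = 51.5 mOsm/kg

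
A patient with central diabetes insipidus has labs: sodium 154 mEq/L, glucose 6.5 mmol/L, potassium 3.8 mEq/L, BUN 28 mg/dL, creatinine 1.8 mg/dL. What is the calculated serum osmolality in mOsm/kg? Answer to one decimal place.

324.5 mOsm/kg

Calculated osmolality = 2·Na + glucose + BUN/2.8
= 2·154 + 6.5 + 28/2.8
= 308 + 6.50 + 10
= 324.5 mOsm/kg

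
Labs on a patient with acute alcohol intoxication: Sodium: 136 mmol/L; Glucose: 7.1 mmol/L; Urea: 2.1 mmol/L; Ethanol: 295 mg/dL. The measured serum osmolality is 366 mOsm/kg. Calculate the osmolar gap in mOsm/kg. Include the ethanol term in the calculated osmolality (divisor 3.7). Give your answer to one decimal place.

Calculated osmolality = 2·Na + glucose + urea + ethanol/3.7
= 2·136 + 7.1 + 2.1 + 295/3.7
= 272 + 7.10 + 2.10 + 79.73
= 360.93 mOsm/kg ≈ 360.9 mOsm/kg
Osmolar gap = measured − calculated = 366 − 360.9 = 5.1 mOsm/kg

5.1 mOsm/kg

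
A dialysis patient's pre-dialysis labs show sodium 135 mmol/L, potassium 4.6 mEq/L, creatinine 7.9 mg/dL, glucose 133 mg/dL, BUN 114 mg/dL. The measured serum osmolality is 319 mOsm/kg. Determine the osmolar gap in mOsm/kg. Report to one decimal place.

Calculated osmolality = 2·Na + glucose/18 + BUN/2.8
= 2·135 + 133/18 + 114/2.8
= 270 + 7.39 + 40.71
= 318.1 mOsm/kg ≈ 318.1 mOsm/kg
Osmolar gap = measured − calculated = 319 − 318.1 = 0.9 mOsm/kg

0.9 mOsm/kg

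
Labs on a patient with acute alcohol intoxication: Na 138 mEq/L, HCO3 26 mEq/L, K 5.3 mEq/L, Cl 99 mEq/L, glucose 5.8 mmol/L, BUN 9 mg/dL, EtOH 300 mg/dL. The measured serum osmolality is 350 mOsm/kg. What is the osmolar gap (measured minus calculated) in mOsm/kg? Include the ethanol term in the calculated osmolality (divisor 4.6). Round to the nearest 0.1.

Calculated osmolality = 2·Na + glucose + BUN/2.8 + ethanol/4.6
= 2·138 + 5.8 + 9/2.8 + 300/4.6
= 276 + 5.80 + 3.21 + 65.22
= 350.23 mOsm/kg ≈ 350.2 mOsm/kg
Osmolar gap = measured − calculated = 350 − 350.2 = -0.2 mOsm/kg

-0.2 mOsm/kg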